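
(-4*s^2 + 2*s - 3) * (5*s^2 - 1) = -20*s^4 + 10*s^3 - 11*s^2 - 2*s + 3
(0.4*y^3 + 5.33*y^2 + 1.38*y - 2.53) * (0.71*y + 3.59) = 0.284*y^4 + 5.2203*y^3 + 20.1145*y^2 + 3.1579*y - 9.0827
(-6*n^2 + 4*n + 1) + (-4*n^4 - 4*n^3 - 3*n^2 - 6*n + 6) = -4*n^4 - 4*n^3 - 9*n^2 - 2*n + 7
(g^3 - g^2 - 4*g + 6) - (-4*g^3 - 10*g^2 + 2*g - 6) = 5*g^3 + 9*g^2 - 6*g + 12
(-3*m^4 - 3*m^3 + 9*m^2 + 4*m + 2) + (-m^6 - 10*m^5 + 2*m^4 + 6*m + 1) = -m^6 - 10*m^5 - m^4 - 3*m^3 + 9*m^2 + 10*m + 3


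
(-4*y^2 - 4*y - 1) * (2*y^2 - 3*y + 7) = -8*y^4 + 4*y^3 - 18*y^2 - 25*y - 7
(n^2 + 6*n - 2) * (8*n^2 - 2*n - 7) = 8*n^4 + 46*n^3 - 35*n^2 - 38*n + 14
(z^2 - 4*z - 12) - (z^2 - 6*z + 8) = 2*z - 20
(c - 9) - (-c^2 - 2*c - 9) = c^2 + 3*c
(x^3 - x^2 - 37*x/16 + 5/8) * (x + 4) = x^4 + 3*x^3 - 101*x^2/16 - 69*x/8 + 5/2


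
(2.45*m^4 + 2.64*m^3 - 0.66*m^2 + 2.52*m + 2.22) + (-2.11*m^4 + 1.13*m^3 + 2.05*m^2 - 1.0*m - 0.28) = 0.34*m^4 + 3.77*m^3 + 1.39*m^2 + 1.52*m + 1.94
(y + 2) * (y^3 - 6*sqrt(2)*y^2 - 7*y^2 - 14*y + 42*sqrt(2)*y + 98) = y^4 - 6*sqrt(2)*y^3 - 5*y^3 - 28*y^2 + 30*sqrt(2)*y^2 + 70*y + 84*sqrt(2)*y + 196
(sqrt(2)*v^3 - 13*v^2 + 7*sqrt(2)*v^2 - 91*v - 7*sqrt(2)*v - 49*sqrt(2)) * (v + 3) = sqrt(2)*v^4 - 13*v^3 + 10*sqrt(2)*v^3 - 130*v^2 + 14*sqrt(2)*v^2 - 273*v - 70*sqrt(2)*v - 147*sqrt(2)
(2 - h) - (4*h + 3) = -5*h - 1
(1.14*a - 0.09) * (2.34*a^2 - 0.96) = 2.6676*a^3 - 0.2106*a^2 - 1.0944*a + 0.0864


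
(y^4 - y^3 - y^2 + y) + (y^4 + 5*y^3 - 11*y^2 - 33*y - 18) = 2*y^4 + 4*y^3 - 12*y^2 - 32*y - 18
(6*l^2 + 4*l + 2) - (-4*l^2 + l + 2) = 10*l^2 + 3*l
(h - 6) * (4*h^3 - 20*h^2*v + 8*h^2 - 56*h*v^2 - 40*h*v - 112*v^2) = 4*h^4 - 20*h^3*v - 16*h^3 - 56*h^2*v^2 + 80*h^2*v - 48*h^2 + 224*h*v^2 + 240*h*v + 672*v^2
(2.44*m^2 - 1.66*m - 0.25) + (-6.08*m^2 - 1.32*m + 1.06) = -3.64*m^2 - 2.98*m + 0.81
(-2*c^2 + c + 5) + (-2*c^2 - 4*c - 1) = -4*c^2 - 3*c + 4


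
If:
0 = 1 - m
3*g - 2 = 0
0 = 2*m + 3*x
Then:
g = 2/3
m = 1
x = -2/3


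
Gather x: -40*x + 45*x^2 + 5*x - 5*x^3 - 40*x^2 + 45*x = -5*x^3 + 5*x^2 + 10*x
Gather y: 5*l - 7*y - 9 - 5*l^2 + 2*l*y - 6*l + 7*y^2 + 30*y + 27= -5*l^2 - l + 7*y^2 + y*(2*l + 23) + 18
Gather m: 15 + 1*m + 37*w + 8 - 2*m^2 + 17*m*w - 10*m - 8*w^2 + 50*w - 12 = -2*m^2 + m*(17*w - 9) - 8*w^2 + 87*w + 11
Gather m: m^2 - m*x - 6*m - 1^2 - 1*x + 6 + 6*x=m^2 + m*(-x - 6) + 5*x + 5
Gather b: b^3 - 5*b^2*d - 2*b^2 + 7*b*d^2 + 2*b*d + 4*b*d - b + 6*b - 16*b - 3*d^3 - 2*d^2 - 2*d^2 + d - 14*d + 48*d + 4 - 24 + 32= b^3 + b^2*(-5*d - 2) + b*(7*d^2 + 6*d - 11) - 3*d^3 - 4*d^2 + 35*d + 12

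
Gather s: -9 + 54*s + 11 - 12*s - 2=42*s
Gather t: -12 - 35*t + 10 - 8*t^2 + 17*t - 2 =-8*t^2 - 18*t - 4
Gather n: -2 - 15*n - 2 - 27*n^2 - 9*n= -27*n^2 - 24*n - 4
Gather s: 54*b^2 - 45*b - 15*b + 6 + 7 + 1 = 54*b^2 - 60*b + 14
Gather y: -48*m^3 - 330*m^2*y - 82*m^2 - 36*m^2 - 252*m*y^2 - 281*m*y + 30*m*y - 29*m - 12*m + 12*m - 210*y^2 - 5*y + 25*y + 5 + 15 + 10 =-48*m^3 - 118*m^2 - 29*m + y^2*(-252*m - 210) + y*(-330*m^2 - 251*m + 20) + 30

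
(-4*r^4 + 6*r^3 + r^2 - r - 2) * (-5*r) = 20*r^5 - 30*r^4 - 5*r^3 + 5*r^2 + 10*r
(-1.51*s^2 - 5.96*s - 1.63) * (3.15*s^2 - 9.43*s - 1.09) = -4.7565*s^4 - 4.5347*s^3 + 52.7142*s^2 + 21.8673*s + 1.7767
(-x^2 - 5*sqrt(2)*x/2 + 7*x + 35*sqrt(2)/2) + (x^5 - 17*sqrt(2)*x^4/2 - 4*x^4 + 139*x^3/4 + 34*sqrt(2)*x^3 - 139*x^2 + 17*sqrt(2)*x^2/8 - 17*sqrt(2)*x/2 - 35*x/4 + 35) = x^5 - 17*sqrt(2)*x^4/2 - 4*x^4 + 139*x^3/4 + 34*sqrt(2)*x^3 - 140*x^2 + 17*sqrt(2)*x^2/8 - 11*sqrt(2)*x - 7*x/4 + 35*sqrt(2)/2 + 35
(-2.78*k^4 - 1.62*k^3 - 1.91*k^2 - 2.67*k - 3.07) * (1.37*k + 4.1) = -3.8086*k^5 - 13.6174*k^4 - 9.2587*k^3 - 11.4889*k^2 - 15.1529*k - 12.587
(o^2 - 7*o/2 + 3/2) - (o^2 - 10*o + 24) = 13*o/2 - 45/2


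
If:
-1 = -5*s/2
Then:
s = 2/5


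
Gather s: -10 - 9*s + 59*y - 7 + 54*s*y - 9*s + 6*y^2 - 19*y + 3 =s*(54*y - 18) + 6*y^2 + 40*y - 14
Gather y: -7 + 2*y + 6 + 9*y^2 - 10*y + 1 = 9*y^2 - 8*y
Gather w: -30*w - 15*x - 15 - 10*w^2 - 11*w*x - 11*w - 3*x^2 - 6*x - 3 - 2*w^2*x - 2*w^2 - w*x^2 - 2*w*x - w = w^2*(-2*x - 12) + w*(-x^2 - 13*x - 42) - 3*x^2 - 21*x - 18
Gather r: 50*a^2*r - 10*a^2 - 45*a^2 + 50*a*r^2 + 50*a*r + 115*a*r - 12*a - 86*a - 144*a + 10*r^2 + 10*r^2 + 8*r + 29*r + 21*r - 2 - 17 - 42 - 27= -55*a^2 - 242*a + r^2*(50*a + 20) + r*(50*a^2 + 165*a + 58) - 88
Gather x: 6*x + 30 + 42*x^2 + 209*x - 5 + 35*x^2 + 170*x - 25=77*x^2 + 385*x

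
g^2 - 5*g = g*(g - 5)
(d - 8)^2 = d^2 - 16*d + 64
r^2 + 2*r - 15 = (r - 3)*(r + 5)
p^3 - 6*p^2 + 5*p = p*(p - 5)*(p - 1)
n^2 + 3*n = n*(n + 3)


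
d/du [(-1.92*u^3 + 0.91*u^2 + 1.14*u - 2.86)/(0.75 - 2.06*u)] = (7.9104*u^3 - 6.1946*u^2 + 1.365*u - 5.0366)/(4.2436*u^2 - 3.09*u + 0.5625)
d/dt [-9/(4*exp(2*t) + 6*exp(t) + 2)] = (18*exp(t) + 27/2)*exp(t)/(2*exp(2*t) + 3*exp(t) + 1)^2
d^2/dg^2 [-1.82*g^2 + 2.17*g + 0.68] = -3.64000000000000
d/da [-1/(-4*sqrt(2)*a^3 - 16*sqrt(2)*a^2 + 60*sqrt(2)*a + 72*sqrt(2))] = sqrt(2)*(-3*a^2 - 8*a + 15)/(8*(a^3 + 4*a^2 - 15*a - 18)^2)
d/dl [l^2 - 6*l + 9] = 2*l - 6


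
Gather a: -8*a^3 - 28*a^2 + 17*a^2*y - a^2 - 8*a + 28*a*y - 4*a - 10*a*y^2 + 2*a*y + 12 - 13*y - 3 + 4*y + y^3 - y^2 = -8*a^3 + a^2*(17*y - 29) + a*(-10*y^2 + 30*y - 12) + y^3 - y^2 - 9*y + 9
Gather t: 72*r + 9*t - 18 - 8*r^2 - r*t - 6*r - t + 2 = -8*r^2 + 66*r + t*(8 - r) - 16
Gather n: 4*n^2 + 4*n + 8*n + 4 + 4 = 4*n^2 + 12*n + 8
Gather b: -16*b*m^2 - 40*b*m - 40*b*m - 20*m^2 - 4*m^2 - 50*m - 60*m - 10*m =b*(-16*m^2 - 80*m) - 24*m^2 - 120*m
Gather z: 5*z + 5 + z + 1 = 6*z + 6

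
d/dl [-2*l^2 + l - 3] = 1 - 4*l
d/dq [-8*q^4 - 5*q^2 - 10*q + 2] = -32*q^3 - 10*q - 10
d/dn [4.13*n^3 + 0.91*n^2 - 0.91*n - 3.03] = 12.39*n^2 + 1.82*n - 0.91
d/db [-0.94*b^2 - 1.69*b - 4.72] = -1.88*b - 1.69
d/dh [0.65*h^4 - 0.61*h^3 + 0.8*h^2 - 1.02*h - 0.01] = 2.6*h^3 - 1.83*h^2 + 1.6*h - 1.02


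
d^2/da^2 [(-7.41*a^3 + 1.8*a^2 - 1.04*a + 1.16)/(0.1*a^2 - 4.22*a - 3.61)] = (1.11022302462516e-16*a^5 - 1.06581410364015e-14*a^4 - 267.772108*a^3 - 673.344132*a^2 - 584.596926*a + 120.755704)/(0.001*a^6 - 0.1266*a^5 + 5.23422*a^4 - 66.010928*a^3 - 188.955342*a^2 - 164.986386*a - 47.045881)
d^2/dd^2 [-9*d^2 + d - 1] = -18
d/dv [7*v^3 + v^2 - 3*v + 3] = 21*v^2 + 2*v - 3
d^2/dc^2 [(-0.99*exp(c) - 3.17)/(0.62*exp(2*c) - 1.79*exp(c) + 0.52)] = (-0.380556*exp(4*c) - 5.972894*exp(3*c) + 12.469254*exp(2*c) - 6.990457*exp(c) - 3.218332)*exp(c)/(0.238328*exp(6*c) - 2.064228*exp(5*c) + 6.55929*exp(4*c) - 9.197915*exp(3*c) + 5.50134*exp(2*c) - 1.452048*exp(c) + 0.140608)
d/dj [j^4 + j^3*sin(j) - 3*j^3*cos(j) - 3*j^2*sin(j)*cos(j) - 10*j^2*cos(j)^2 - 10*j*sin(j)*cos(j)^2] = 3*j^3*sin(j) + j^3*cos(j) + 4*j^3 + 3*j^2*sin(j) + 10*j^2*sin(2*j) - 9*j^2*cos(j) - 3*j^2*cos(2*j) - 3*j*sin(2*j) - 5*j*cos(j)/2 - 10*j*cos(2*j) - 15*j*cos(3*j)/2 - 10*j - 5*sin(j)/2 - 5*sin(3*j)/2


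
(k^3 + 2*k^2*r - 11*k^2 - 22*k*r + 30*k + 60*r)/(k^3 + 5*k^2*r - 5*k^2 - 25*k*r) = (k^2 + 2*k*r - 6*k - 12*r)/(k*(k + 5*r))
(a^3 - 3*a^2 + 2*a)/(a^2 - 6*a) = (a^2 - 3*a + 2)/(a - 6)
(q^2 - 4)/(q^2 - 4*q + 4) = (q + 2)/(q - 2)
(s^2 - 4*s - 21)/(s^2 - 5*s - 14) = (s + 3)/(s + 2)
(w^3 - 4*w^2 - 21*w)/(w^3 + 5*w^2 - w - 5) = w*(w^2 - 4*w - 21)/(w^3 + 5*w^2 - w - 5)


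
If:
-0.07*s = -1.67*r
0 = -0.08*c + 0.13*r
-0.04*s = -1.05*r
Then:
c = 0.00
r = 0.00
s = 0.00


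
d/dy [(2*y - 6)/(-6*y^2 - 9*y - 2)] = 2*(6*y^2 - 36*y - 29)/(36*y^4 + 108*y^3 + 105*y^2 + 36*y + 4)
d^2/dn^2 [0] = 0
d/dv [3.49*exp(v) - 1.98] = 3.49*exp(v)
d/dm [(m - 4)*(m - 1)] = 2*m - 5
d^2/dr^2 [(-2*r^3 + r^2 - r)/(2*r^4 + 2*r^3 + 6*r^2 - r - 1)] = 4*(-4*r^9 + 6*r^8 + 30*r^7 - 22*r^6 - 48*r^5 - 18*r^4 - 26*r^3 - 12*r + 1)/(8*r^12 + 24*r^11 + 96*r^10 + 140*r^9 + 252*r^8 + 108*r^7 + 66*r^6 - 162*r^5 - 72*r^4 + 41*r^3 + 15*r^2 - 3*r - 1)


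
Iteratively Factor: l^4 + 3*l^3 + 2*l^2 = (l)*(l^3 + 3*l^2 + 2*l) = l*(l + 2)*(l^2 + l) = l*(l + 1)*(l + 2)*(l)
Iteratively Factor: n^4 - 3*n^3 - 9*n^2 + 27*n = (n + 3)*(n^3 - 6*n^2 + 9*n) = (n - 3)*(n + 3)*(n^2 - 3*n) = (n - 3)^2*(n + 3)*(n)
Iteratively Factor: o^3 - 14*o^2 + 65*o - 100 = (o - 5)*(o^2 - 9*o + 20) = (o - 5)^2*(o - 4)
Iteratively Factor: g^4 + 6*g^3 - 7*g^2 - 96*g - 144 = (g + 4)*(g^3 + 2*g^2 - 15*g - 36) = (g + 3)*(g + 4)*(g^2 - g - 12) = (g - 4)*(g + 3)*(g + 4)*(g + 3)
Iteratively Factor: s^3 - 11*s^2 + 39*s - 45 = (s - 3)*(s^2 - 8*s + 15) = (s - 5)*(s - 3)*(s - 3)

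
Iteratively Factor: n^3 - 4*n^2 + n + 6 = (n - 3)*(n^2 - n - 2) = (n - 3)*(n + 1)*(n - 2)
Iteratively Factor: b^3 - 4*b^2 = (b)*(b^2 - 4*b) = b*(b - 4)*(b)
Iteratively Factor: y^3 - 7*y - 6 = (y + 2)*(y^2 - 2*y - 3) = (y + 1)*(y + 2)*(y - 3)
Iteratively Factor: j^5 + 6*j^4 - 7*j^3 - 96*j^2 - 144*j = (j + 3)*(j^4 + 3*j^3 - 16*j^2 - 48*j) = j*(j + 3)*(j^3 + 3*j^2 - 16*j - 48) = j*(j + 3)*(j + 4)*(j^2 - j - 12) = j*(j + 3)^2*(j + 4)*(j - 4)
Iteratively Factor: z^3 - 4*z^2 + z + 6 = (z - 2)*(z^2 - 2*z - 3) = (z - 3)*(z - 2)*(z + 1)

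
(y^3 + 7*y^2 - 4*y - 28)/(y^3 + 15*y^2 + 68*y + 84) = (y - 2)/(y + 6)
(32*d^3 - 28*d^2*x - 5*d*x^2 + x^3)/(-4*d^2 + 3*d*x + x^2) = -8*d + x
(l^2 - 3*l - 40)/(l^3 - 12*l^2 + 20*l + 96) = (l + 5)/(l^2 - 4*l - 12)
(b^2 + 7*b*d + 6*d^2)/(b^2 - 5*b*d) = (b^2 + 7*b*d + 6*d^2)/(b*(b - 5*d))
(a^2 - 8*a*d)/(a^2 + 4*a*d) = (a - 8*d)/(a + 4*d)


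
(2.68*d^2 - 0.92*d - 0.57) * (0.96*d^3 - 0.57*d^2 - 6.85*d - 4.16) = 2.5728*d^5 - 2.4108*d^4 - 18.3808*d^3 - 4.5219*d^2 + 7.7317*d + 2.3712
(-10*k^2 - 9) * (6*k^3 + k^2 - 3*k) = -60*k^5 - 10*k^4 - 24*k^3 - 9*k^2 + 27*k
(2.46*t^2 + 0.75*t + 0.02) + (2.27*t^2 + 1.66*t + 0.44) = 4.73*t^2 + 2.41*t + 0.46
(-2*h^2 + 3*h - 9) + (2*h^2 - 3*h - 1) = -10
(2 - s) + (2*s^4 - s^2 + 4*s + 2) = 2*s^4 - s^2 + 3*s + 4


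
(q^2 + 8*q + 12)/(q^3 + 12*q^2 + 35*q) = (q^2 + 8*q + 12)/(q*(q^2 + 12*q + 35))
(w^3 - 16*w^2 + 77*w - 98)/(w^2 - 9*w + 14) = w - 7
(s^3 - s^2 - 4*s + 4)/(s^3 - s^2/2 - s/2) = 2*(s^2 - 4)/(s*(2*s + 1))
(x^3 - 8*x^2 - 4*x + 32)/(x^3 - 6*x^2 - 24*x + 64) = (x + 2)/(x + 4)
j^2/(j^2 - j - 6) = j^2/(j^2 - j - 6)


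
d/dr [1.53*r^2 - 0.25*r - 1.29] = 3.06*r - 0.25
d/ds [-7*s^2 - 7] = -14*s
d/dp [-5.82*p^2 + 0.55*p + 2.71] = 0.55 - 11.64*p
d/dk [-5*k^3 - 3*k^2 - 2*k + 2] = -15*k^2 - 6*k - 2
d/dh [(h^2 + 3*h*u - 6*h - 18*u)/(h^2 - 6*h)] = -3*u/h^2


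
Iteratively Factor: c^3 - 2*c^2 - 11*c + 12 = (c - 4)*(c^2 + 2*c - 3) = (c - 4)*(c + 3)*(c - 1)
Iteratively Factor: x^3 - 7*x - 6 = (x - 3)*(x^2 + 3*x + 2) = (x - 3)*(x + 1)*(x + 2)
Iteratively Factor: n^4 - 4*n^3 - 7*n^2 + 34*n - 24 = (n - 1)*(n^3 - 3*n^2 - 10*n + 24) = (n - 1)*(n + 3)*(n^2 - 6*n + 8) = (n - 2)*(n - 1)*(n + 3)*(n - 4)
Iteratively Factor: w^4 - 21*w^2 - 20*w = (w + 4)*(w^3 - 4*w^2 - 5*w) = (w - 5)*(w + 4)*(w^2 + w) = (w - 5)*(w + 1)*(w + 4)*(w)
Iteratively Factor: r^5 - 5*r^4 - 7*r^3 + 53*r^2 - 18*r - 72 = (r - 4)*(r^4 - r^3 - 11*r^2 + 9*r + 18) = (r - 4)*(r - 2)*(r^3 + r^2 - 9*r - 9) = (r - 4)*(r - 2)*(r + 1)*(r^2 - 9) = (r - 4)*(r - 3)*(r - 2)*(r + 1)*(r + 3)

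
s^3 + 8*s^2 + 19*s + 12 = (s + 1)*(s + 3)*(s + 4)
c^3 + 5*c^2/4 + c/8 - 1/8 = (c - 1/4)*(c + 1/2)*(c + 1)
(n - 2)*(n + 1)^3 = n^4 + n^3 - 3*n^2 - 5*n - 2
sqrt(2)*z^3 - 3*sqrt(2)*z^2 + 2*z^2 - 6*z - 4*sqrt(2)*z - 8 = (z - 4)*(z + sqrt(2))*(sqrt(2)*z + sqrt(2))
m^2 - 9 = (m - 3)*(m + 3)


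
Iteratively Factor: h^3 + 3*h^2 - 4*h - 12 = (h + 2)*(h^2 + h - 6) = (h + 2)*(h + 3)*(h - 2)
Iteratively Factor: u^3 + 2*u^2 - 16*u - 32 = (u + 2)*(u^2 - 16) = (u - 4)*(u + 2)*(u + 4)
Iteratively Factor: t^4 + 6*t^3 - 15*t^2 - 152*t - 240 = (t + 3)*(t^3 + 3*t^2 - 24*t - 80) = (t + 3)*(t + 4)*(t^2 - t - 20) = (t + 3)*(t + 4)^2*(t - 5)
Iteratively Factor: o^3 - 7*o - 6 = (o + 1)*(o^2 - o - 6) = (o - 3)*(o + 1)*(o + 2)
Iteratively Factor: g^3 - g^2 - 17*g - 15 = (g + 1)*(g^2 - 2*g - 15) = (g + 1)*(g + 3)*(g - 5)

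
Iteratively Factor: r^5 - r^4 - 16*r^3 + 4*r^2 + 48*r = (r - 4)*(r^4 + 3*r^3 - 4*r^2 - 12*r) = r*(r - 4)*(r^3 + 3*r^2 - 4*r - 12) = r*(r - 4)*(r - 2)*(r^2 + 5*r + 6) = r*(r - 4)*(r - 2)*(r + 3)*(r + 2)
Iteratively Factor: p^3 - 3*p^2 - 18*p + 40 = (p - 5)*(p^2 + 2*p - 8) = (p - 5)*(p - 2)*(p + 4)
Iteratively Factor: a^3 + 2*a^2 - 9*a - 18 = (a - 3)*(a^2 + 5*a + 6) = (a - 3)*(a + 3)*(a + 2)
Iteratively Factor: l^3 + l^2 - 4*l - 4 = (l + 2)*(l^2 - l - 2) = (l - 2)*(l + 2)*(l + 1)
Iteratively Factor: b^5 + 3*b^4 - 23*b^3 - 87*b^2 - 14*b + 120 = (b - 5)*(b^4 + 8*b^3 + 17*b^2 - 2*b - 24) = (b - 5)*(b + 3)*(b^3 + 5*b^2 + 2*b - 8) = (b - 5)*(b + 2)*(b + 3)*(b^2 + 3*b - 4) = (b - 5)*(b - 1)*(b + 2)*(b + 3)*(b + 4)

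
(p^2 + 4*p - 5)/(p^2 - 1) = (p + 5)/(p + 1)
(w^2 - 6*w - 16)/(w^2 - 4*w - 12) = (w - 8)/(w - 6)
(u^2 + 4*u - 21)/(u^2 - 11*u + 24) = (u + 7)/(u - 8)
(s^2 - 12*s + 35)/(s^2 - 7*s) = (s - 5)/s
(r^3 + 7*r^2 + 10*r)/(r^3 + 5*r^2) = (r + 2)/r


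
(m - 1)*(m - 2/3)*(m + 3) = m^3 + 4*m^2/3 - 13*m/3 + 2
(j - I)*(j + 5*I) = j^2 + 4*I*j + 5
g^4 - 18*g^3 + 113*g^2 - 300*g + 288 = (g - 8)*(g - 4)*(g - 3)^2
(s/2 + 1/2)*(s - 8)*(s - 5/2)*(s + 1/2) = s^4/2 - 9*s^3/2 + 19*s^2/8 + 99*s/8 + 5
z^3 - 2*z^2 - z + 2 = (z - 2)*(z - 1)*(z + 1)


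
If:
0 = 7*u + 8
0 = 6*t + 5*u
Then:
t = 20/21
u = -8/7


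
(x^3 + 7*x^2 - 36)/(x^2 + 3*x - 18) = (x^2 + x - 6)/(x - 3)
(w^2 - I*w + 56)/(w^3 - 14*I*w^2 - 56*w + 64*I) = (w + 7*I)/(w^2 - 6*I*w - 8)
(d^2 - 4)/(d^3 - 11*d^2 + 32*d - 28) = (d + 2)/(d^2 - 9*d + 14)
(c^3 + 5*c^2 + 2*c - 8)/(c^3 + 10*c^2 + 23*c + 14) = (c^2 + 3*c - 4)/(c^2 + 8*c + 7)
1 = 1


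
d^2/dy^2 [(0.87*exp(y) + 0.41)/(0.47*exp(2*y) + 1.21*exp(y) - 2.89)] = (0.192183*exp(4*y) - 0.132493*exp(3*y) + 7.789827*exp(2*y) + 5.870196*exp(y) + 8.700056)*exp(y)/(0.103823*exp(6*y) + 0.801867*exp(5*y) + 0.149178*exp(4*y) - 8.089697*exp(3*y) - 0.917286000000001*exp(2*y) + 30.318123*exp(y) - 24.137569)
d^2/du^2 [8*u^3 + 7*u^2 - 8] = 48*u + 14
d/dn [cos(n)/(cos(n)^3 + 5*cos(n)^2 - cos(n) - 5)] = (3*cos(n) + 5*cos(2*n) + cos(3*n) + 15)/(2*(cos(n) + 5)^2*sin(n)^3)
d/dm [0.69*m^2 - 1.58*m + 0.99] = 1.38*m - 1.58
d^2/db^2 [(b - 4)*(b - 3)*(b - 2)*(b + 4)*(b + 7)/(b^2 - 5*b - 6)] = 2*(3*b^7 - 38*b^6 + 66*b^5 + 564*b^4 - 41*b^3 - 5454*b^2 + 13572*b - 34392)/(b^6 - 15*b^5 + 57*b^4 + 55*b^3 - 342*b^2 - 540*b - 216)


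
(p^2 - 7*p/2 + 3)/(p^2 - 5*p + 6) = (p - 3/2)/(p - 3)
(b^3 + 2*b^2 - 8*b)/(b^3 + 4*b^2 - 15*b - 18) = b*(b^2 + 2*b - 8)/(b^3 + 4*b^2 - 15*b - 18)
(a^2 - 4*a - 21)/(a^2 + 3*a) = (a - 7)/a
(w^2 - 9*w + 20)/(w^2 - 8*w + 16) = (w - 5)/(w - 4)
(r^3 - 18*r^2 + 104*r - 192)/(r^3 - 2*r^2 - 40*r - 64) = (r^2 - 10*r + 24)/(r^2 + 6*r + 8)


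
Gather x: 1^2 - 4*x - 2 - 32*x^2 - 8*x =-32*x^2 - 12*x - 1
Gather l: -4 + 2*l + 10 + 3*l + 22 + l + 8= 6*l + 36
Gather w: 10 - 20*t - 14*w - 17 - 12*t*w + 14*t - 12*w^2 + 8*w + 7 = -6*t - 12*w^2 + w*(-12*t - 6)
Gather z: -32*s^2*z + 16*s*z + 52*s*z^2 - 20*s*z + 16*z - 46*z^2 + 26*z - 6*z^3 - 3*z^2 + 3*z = -6*z^3 + z^2*(52*s - 49) + z*(-32*s^2 - 4*s + 45)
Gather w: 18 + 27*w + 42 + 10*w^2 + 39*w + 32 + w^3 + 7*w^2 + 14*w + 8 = w^3 + 17*w^2 + 80*w + 100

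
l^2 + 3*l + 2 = (l + 1)*(l + 2)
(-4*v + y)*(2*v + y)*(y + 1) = -8*v^2*y - 8*v^2 - 2*v*y^2 - 2*v*y + y^3 + y^2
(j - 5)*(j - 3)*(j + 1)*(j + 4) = j^4 - 3*j^3 - 21*j^2 + 43*j + 60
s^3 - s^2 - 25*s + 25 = (s - 5)*(s - 1)*(s + 5)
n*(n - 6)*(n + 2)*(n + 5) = n^4 + n^3 - 32*n^2 - 60*n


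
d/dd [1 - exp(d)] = -exp(d)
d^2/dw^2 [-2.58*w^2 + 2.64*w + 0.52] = -5.16000000000000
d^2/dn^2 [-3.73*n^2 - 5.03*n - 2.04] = -7.46000000000000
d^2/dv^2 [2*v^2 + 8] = 4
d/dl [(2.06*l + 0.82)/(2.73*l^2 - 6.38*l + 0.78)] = (-5.6238*l^2 - 4.4772*l + 6.8384)/(7.4529*l^4 - 34.8348*l^3 + 44.9632*l^2 - 9.9528*l + 0.6084)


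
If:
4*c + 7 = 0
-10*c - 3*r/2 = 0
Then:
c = -7/4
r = 35/3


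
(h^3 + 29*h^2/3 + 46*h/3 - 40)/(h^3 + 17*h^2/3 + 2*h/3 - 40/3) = (h + 6)/(h + 2)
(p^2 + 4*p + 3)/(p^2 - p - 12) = (p + 1)/(p - 4)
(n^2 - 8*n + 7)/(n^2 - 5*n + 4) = (n - 7)/(n - 4)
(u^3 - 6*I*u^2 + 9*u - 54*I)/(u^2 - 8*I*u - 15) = (u^2 - 3*I*u + 18)/(u - 5*I)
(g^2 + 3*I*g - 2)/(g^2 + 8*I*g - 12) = (g + I)/(g + 6*I)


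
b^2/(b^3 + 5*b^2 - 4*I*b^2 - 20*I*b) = b/(b^2 + b*(5 - 4*I) - 20*I)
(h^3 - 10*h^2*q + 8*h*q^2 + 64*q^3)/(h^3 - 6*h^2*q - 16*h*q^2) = (h - 4*q)/h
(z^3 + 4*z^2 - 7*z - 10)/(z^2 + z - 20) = (z^2 - z - 2)/(z - 4)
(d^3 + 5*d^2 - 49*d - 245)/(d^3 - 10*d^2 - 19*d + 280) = (d + 7)/(d - 8)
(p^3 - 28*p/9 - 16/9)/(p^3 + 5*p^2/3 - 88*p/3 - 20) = (p^2 - 2*p/3 - 8/3)/(p^2 + p - 30)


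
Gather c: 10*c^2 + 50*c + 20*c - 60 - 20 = 10*c^2 + 70*c - 80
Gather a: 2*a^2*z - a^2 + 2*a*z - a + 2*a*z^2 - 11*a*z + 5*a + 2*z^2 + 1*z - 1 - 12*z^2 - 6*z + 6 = a^2*(2*z - 1) + a*(2*z^2 - 9*z + 4) - 10*z^2 - 5*z + 5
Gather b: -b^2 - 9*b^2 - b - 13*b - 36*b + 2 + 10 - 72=-10*b^2 - 50*b - 60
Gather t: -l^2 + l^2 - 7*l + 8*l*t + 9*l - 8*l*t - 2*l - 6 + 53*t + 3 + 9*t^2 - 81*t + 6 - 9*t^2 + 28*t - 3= 0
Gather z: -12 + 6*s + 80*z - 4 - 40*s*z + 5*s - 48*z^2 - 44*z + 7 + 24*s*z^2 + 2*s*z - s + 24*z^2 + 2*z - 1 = 10*s + z^2*(24*s - 24) + z*(38 - 38*s) - 10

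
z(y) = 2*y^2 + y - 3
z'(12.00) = 49.00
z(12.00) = 297.00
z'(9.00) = 37.00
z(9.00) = 168.00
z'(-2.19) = -7.76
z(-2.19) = 4.40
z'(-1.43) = -4.72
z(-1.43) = -0.34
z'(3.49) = 14.96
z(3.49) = 24.85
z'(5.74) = 23.96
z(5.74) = 68.64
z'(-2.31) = -8.24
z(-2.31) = 5.36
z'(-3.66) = -13.64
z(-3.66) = 20.13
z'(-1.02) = -3.08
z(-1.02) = -1.94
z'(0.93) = 4.72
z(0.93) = -0.34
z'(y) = 4*y + 1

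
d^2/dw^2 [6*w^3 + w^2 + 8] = 36*w + 2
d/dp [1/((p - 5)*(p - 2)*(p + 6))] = (-(p - 5)*(p - 2) - (p - 5)*(p + 6) - (p - 2)*(p + 6))/((p - 5)^2*(p - 2)^2*(p + 6)^2)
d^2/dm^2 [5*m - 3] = 0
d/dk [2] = 0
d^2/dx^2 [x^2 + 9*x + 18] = 2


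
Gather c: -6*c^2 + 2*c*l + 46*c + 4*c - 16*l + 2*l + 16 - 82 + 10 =-6*c^2 + c*(2*l + 50) - 14*l - 56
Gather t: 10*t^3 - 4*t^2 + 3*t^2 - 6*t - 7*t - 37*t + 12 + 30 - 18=10*t^3 - t^2 - 50*t + 24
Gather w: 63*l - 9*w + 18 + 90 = 63*l - 9*w + 108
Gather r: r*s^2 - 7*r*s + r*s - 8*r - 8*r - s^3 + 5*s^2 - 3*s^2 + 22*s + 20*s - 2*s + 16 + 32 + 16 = r*(s^2 - 6*s - 16) - s^3 + 2*s^2 + 40*s + 64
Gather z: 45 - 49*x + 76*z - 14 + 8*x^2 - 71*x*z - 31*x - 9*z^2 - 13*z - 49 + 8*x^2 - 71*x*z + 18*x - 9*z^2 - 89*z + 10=16*x^2 - 62*x - 18*z^2 + z*(-142*x - 26) - 8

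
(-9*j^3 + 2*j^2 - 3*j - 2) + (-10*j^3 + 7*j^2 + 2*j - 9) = -19*j^3 + 9*j^2 - j - 11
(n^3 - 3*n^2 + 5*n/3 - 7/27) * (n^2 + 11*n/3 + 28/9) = n^5 + 2*n^4/3 - 56*n^3/9 - 94*n^2/27 + 343*n/81 - 196/243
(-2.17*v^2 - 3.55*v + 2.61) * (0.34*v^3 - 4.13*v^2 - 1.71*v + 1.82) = -0.7378*v^5 + 7.7551*v^4 + 19.2596*v^3 - 8.6582*v^2 - 10.9241*v + 4.7502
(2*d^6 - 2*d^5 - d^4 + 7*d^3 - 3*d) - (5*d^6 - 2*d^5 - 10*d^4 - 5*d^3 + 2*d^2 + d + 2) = -3*d^6 + 9*d^4 + 12*d^3 - 2*d^2 - 4*d - 2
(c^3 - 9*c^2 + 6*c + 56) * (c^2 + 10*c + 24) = c^5 + c^4 - 60*c^3 - 100*c^2 + 704*c + 1344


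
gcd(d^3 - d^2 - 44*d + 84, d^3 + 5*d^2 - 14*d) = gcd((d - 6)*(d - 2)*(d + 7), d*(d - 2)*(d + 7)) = d^2 + 5*d - 14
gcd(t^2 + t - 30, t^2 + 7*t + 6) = t + 6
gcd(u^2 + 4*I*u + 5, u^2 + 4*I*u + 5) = u^2 + 4*I*u + 5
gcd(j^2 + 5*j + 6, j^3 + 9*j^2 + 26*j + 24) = j^2 + 5*j + 6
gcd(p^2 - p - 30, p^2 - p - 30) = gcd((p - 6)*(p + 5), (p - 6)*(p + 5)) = p^2 - p - 30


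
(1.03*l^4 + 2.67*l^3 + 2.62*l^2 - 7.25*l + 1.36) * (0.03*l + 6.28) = 0.0309*l^5 + 6.5485*l^4 + 16.8462*l^3 + 16.2361*l^2 - 45.4892*l + 8.5408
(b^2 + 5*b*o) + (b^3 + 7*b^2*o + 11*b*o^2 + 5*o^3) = b^3 + 7*b^2*o + b^2 + 11*b*o^2 + 5*b*o + 5*o^3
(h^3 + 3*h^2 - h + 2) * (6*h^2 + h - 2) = 6*h^5 + 19*h^4 - 5*h^3 + 5*h^2 + 4*h - 4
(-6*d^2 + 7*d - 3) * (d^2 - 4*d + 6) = -6*d^4 + 31*d^3 - 67*d^2 + 54*d - 18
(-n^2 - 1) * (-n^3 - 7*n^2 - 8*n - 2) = n^5 + 7*n^4 + 9*n^3 + 9*n^2 + 8*n + 2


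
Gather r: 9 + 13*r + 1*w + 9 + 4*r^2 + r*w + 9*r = 4*r^2 + r*(w + 22) + w + 18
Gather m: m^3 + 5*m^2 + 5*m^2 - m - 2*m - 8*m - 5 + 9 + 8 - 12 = m^3 + 10*m^2 - 11*m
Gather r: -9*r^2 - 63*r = -9*r^2 - 63*r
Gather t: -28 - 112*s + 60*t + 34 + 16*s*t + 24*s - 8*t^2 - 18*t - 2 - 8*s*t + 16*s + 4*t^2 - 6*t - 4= -72*s - 4*t^2 + t*(8*s + 36)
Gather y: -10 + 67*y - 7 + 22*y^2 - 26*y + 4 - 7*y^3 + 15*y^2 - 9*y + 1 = -7*y^3 + 37*y^2 + 32*y - 12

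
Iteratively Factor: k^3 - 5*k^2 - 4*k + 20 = (k - 2)*(k^2 - 3*k - 10) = (k - 2)*(k + 2)*(k - 5)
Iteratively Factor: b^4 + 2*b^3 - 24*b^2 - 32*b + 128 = (b + 4)*(b^3 - 2*b^2 - 16*b + 32) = (b - 2)*(b + 4)*(b^2 - 16) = (b - 2)*(b + 4)^2*(b - 4)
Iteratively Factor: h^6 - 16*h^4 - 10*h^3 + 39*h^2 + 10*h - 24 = (h - 4)*(h^5 + 4*h^4 - 10*h^2 - h + 6) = (h - 4)*(h - 1)*(h^4 + 5*h^3 + 5*h^2 - 5*h - 6) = (h - 4)*(h - 1)*(h + 1)*(h^3 + 4*h^2 + h - 6) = (h - 4)*(h - 1)^2*(h + 1)*(h^2 + 5*h + 6) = (h - 4)*(h - 1)^2*(h + 1)*(h + 3)*(h + 2)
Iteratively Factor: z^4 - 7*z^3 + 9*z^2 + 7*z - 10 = (z - 1)*(z^3 - 6*z^2 + 3*z + 10) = (z - 1)*(z + 1)*(z^2 - 7*z + 10) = (z - 5)*(z - 1)*(z + 1)*(z - 2)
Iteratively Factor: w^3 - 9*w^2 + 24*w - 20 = (w - 5)*(w^2 - 4*w + 4) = (w - 5)*(w - 2)*(w - 2)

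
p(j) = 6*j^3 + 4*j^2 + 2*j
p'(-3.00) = 140.00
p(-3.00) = -132.00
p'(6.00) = 698.00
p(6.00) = 1452.00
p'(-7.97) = 1081.62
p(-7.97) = -2799.43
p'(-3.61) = 207.70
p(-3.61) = -237.37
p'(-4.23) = 290.23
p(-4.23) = -391.01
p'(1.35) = 45.60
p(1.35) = 24.75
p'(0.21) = 4.47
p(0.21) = 0.65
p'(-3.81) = 232.81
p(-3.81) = -281.39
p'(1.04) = 29.79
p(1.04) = 13.16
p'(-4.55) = 338.24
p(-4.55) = -491.47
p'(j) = 18*j^2 + 8*j + 2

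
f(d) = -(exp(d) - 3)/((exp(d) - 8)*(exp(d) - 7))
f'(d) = -exp(d)/((exp(d) - 8)*(exp(d) - 7)) + (exp(d) - 3)*exp(d)/((exp(d) - 8)*(exp(d) - 7)^2) + (exp(d) - 3)*exp(d)/((exp(d) - 8)^2*(exp(d) - 7)) = (exp(2*d) - 6*exp(d) - 11)*exp(d)/(exp(4*d) - 30*exp(3*d) + 337*exp(2*d) - 1680*exp(d) + 3136)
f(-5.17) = 0.05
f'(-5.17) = -0.00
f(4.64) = -0.01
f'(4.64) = 0.01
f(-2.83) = 0.05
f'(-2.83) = -0.00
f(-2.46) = 0.05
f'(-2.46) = -0.00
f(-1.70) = 0.05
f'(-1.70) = -0.00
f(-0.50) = 0.05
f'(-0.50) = -0.00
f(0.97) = 0.02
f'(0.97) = -0.10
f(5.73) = -0.00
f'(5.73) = 0.00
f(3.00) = -0.11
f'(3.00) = 0.22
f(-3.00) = 0.05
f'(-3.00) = 0.00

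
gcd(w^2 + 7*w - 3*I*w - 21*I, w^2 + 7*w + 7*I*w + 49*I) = w + 7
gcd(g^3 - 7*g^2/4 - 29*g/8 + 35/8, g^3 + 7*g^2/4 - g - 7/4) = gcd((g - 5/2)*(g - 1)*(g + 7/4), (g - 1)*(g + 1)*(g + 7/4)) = g^2 + 3*g/4 - 7/4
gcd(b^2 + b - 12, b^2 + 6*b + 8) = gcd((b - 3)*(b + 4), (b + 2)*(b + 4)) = b + 4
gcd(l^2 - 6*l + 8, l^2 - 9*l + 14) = l - 2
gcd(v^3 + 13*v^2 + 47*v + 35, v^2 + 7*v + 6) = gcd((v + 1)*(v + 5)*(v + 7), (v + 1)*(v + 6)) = v + 1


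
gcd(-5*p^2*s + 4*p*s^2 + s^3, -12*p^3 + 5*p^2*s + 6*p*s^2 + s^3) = p - s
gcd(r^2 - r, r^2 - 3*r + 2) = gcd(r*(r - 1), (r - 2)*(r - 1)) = r - 1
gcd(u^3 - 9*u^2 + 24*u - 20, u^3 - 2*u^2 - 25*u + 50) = u^2 - 7*u + 10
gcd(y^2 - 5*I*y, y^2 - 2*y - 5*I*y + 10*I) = y - 5*I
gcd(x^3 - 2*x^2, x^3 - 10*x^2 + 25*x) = x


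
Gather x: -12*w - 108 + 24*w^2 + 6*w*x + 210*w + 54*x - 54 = 24*w^2 + 198*w + x*(6*w + 54) - 162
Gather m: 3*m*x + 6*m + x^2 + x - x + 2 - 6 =m*(3*x + 6) + x^2 - 4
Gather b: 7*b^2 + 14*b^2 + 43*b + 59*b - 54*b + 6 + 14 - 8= 21*b^2 + 48*b + 12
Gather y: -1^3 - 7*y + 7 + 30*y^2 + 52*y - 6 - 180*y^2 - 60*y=-150*y^2 - 15*y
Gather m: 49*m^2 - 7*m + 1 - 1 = 49*m^2 - 7*m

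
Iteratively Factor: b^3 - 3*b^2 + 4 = (b - 2)*(b^2 - b - 2) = (b - 2)^2*(b + 1)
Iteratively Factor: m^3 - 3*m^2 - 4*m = (m - 4)*(m^2 + m) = m*(m - 4)*(m + 1)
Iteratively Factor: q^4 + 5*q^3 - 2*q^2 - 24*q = (q)*(q^3 + 5*q^2 - 2*q - 24) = q*(q - 2)*(q^2 + 7*q + 12) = q*(q - 2)*(q + 4)*(q + 3)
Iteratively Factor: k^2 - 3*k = (k - 3)*(k)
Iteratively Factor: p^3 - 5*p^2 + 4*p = (p - 4)*(p^2 - p) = (p - 4)*(p - 1)*(p)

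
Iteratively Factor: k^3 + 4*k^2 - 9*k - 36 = (k - 3)*(k^2 + 7*k + 12) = (k - 3)*(k + 3)*(k + 4)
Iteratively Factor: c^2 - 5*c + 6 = (c - 2)*(c - 3)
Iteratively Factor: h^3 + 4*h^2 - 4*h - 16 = (h - 2)*(h^2 + 6*h + 8) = (h - 2)*(h + 4)*(h + 2)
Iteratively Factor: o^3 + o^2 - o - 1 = (o + 1)*(o^2 - 1) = (o - 1)*(o + 1)*(o + 1)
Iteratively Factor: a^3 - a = (a + 1)*(a^2 - a) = (a - 1)*(a + 1)*(a)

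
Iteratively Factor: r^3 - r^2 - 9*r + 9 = (r - 1)*(r^2 - 9) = (r - 1)*(r + 3)*(r - 3)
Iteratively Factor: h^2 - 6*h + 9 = (h - 3)*(h - 3)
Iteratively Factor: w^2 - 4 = (w - 2)*(w + 2)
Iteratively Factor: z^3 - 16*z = (z - 4)*(z^2 + 4*z) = z*(z - 4)*(z + 4)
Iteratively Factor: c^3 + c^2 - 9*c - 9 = (c - 3)*(c^2 + 4*c + 3) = (c - 3)*(c + 3)*(c + 1)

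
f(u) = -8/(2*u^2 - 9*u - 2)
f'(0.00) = -18.00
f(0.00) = 4.00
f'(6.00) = 0.47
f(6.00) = -0.50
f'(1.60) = -0.16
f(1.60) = 0.71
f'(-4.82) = -0.03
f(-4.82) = -0.09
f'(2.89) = 0.16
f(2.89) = 0.71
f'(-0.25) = -568.89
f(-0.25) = -21.33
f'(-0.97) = -1.39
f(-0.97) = -0.93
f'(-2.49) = -0.14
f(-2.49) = -0.24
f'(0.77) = -0.79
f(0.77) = 1.03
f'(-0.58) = -5.98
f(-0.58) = -2.06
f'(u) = -8*(9 - 4*u)/(2*u^2 - 9*u - 2)^2 = 8*(4*u - 9)/(-2*u^2 + 9*u + 2)^2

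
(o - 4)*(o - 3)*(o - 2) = o^3 - 9*o^2 + 26*o - 24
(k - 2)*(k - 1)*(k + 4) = k^3 + k^2 - 10*k + 8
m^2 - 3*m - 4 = (m - 4)*(m + 1)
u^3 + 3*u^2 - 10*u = u*(u - 2)*(u + 5)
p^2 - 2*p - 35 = (p - 7)*(p + 5)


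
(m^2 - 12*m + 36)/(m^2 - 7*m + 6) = (m - 6)/(m - 1)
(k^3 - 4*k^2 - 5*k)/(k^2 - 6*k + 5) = k*(k + 1)/(k - 1)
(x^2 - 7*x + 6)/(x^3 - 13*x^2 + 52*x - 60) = (x - 1)/(x^2 - 7*x + 10)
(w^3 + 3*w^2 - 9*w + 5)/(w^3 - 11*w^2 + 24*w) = (w^3 + 3*w^2 - 9*w + 5)/(w*(w^2 - 11*w + 24))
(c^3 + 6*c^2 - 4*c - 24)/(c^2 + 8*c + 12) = c - 2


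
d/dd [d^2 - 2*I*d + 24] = 2*d - 2*I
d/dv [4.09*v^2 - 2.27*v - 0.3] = 8.18*v - 2.27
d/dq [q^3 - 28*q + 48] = 3*q^2 - 28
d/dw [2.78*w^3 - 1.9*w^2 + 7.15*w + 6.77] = 8.34*w^2 - 3.8*w + 7.15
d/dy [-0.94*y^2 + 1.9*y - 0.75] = 1.9 - 1.88*y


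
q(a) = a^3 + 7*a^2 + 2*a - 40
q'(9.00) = 371.00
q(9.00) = 1274.00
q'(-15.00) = 467.00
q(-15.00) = -1870.00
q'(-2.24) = -14.31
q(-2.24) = -20.60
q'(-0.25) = -1.31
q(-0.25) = -40.08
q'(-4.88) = 5.12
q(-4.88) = 0.73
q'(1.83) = 37.67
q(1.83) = -6.77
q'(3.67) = 93.79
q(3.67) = 111.05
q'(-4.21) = -3.77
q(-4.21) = 1.03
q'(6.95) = 244.21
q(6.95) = 647.72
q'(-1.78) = -13.41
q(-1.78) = -27.02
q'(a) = 3*a^2 + 14*a + 2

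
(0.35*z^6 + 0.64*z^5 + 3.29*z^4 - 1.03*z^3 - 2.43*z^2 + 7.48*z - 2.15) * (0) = 0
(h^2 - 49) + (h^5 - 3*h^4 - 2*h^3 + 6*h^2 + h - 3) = h^5 - 3*h^4 - 2*h^3 + 7*h^2 + h - 52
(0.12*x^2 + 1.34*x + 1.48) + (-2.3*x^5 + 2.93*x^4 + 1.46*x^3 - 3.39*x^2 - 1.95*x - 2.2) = -2.3*x^5 + 2.93*x^4 + 1.46*x^3 - 3.27*x^2 - 0.61*x - 0.72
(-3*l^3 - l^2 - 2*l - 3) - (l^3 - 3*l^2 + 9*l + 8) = -4*l^3 + 2*l^2 - 11*l - 11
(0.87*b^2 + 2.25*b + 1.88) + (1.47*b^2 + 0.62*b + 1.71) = 2.34*b^2 + 2.87*b + 3.59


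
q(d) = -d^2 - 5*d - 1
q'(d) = -2*d - 5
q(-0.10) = -0.51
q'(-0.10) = -4.80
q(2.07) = -15.63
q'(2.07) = -9.14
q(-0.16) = -0.23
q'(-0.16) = -4.68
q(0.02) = -1.10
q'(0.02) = -5.04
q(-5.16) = -1.83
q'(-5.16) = 5.32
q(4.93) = -49.95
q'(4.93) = -14.86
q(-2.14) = 5.12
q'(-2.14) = -0.72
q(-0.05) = -0.75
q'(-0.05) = -4.90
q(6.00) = -67.00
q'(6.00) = -17.00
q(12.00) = -205.00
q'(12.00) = -29.00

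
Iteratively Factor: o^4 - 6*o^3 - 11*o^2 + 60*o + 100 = (o - 5)*(o^3 - o^2 - 16*o - 20) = (o - 5)^2*(o^2 + 4*o + 4) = (o - 5)^2*(o + 2)*(o + 2)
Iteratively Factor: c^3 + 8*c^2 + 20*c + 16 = (c + 2)*(c^2 + 6*c + 8) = (c + 2)^2*(c + 4)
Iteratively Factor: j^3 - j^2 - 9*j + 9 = (j + 3)*(j^2 - 4*j + 3) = (j - 3)*(j + 3)*(j - 1)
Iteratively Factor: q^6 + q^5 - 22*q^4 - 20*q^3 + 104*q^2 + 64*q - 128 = (q + 4)*(q^5 - 3*q^4 - 10*q^3 + 20*q^2 + 24*q - 32) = (q + 2)*(q + 4)*(q^4 - 5*q^3 + 20*q - 16) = (q + 2)^2*(q + 4)*(q^3 - 7*q^2 + 14*q - 8) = (q - 4)*(q + 2)^2*(q + 4)*(q^2 - 3*q + 2) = (q - 4)*(q - 1)*(q + 2)^2*(q + 4)*(q - 2)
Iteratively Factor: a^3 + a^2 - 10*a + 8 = (a - 2)*(a^2 + 3*a - 4) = (a - 2)*(a - 1)*(a + 4)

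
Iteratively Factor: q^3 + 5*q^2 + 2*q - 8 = (q + 2)*(q^2 + 3*q - 4) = (q - 1)*(q + 2)*(q + 4)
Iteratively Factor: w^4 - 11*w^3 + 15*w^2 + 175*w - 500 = (w - 5)*(w^3 - 6*w^2 - 15*w + 100) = (w - 5)*(w + 4)*(w^2 - 10*w + 25) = (w - 5)^2*(w + 4)*(w - 5)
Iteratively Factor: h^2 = (h)*(h)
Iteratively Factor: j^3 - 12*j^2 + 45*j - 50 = (j - 2)*(j^2 - 10*j + 25) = (j - 5)*(j - 2)*(j - 5)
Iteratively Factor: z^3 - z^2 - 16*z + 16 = (z + 4)*(z^2 - 5*z + 4) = (z - 1)*(z + 4)*(z - 4)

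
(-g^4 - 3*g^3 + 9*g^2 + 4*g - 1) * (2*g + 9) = -2*g^5 - 15*g^4 - 9*g^3 + 89*g^2 + 34*g - 9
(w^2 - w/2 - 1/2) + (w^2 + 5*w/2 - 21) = 2*w^2 + 2*w - 43/2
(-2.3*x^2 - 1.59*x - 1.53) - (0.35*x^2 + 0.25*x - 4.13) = -2.65*x^2 - 1.84*x + 2.6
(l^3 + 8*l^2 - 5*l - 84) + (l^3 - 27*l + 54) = 2*l^3 + 8*l^2 - 32*l - 30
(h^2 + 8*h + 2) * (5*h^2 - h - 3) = 5*h^4 + 39*h^3 - h^2 - 26*h - 6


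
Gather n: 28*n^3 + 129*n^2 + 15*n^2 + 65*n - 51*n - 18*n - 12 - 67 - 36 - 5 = 28*n^3 + 144*n^2 - 4*n - 120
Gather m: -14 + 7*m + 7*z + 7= 7*m + 7*z - 7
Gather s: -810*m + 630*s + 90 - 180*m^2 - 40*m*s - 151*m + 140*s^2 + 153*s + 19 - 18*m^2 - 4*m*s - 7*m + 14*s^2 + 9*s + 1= -198*m^2 - 968*m + 154*s^2 + s*(792 - 44*m) + 110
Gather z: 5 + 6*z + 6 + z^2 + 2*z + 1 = z^2 + 8*z + 12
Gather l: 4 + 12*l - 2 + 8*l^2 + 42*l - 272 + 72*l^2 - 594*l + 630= 80*l^2 - 540*l + 360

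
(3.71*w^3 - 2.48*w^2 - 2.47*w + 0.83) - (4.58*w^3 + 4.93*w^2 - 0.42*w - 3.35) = -0.87*w^3 - 7.41*w^2 - 2.05*w + 4.18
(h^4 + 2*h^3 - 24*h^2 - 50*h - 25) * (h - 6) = h^5 - 4*h^4 - 36*h^3 + 94*h^2 + 275*h + 150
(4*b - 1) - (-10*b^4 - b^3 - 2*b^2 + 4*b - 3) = 10*b^4 + b^3 + 2*b^2 + 2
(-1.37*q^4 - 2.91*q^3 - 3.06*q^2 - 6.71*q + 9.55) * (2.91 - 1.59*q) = 2.1783*q^5 + 0.640200000000001*q^4 - 3.6027*q^3 + 1.7643*q^2 - 34.7106*q + 27.7905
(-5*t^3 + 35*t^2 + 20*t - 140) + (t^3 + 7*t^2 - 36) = -4*t^3 + 42*t^2 + 20*t - 176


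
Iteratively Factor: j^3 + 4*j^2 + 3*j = (j + 1)*(j^2 + 3*j) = j*(j + 1)*(j + 3)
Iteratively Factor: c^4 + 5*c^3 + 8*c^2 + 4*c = (c + 2)*(c^3 + 3*c^2 + 2*c) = (c + 1)*(c + 2)*(c^2 + 2*c) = (c + 1)*(c + 2)^2*(c)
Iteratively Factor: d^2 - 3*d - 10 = (d - 5)*(d + 2)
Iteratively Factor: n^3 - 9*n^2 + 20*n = (n - 4)*(n^2 - 5*n) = (n - 5)*(n - 4)*(n)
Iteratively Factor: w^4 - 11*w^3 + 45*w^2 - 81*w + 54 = (w - 3)*(w^3 - 8*w^2 + 21*w - 18) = (w - 3)^2*(w^2 - 5*w + 6) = (w - 3)^3*(w - 2)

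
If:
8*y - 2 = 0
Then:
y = 1/4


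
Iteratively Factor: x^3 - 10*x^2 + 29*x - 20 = (x - 4)*(x^2 - 6*x + 5) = (x - 5)*(x - 4)*(x - 1)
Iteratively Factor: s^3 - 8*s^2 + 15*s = (s - 3)*(s^2 - 5*s) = s*(s - 3)*(s - 5)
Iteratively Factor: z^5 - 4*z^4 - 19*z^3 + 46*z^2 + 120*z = (z + 2)*(z^4 - 6*z^3 - 7*z^2 + 60*z) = z*(z + 2)*(z^3 - 6*z^2 - 7*z + 60) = z*(z - 5)*(z + 2)*(z^2 - z - 12) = z*(z - 5)*(z + 2)*(z + 3)*(z - 4)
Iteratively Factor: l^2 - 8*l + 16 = (l - 4)*(l - 4)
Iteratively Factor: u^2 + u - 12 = (u + 4)*(u - 3)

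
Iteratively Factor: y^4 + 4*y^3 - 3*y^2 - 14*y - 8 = (y + 4)*(y^3 - 3*y - 2) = (y + 1)*(y + 4)*(y^2 - y - 2) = (y - 2)*(y + 1)*(y + 4)*(y + 1)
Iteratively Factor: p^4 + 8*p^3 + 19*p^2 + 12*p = (p + 1)*(p^3 + 7*p^2 + 12*p) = (p + 1)*(p + 3)*(p^2 + 4*p) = (p + 1)*(p + 3)*(p + 4)*(p)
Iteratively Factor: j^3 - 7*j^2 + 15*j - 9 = (j - 1)*(j^2 - 6*j + 9) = (j - 3)*(j - 1)*(j - 3)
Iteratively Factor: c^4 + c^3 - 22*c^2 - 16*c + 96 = (c - 2)*(c^3 + 3*c^2 - 16*c - 48) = (c - 2)*(c + 3)*(c^2 - 16) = (c - 2)*(c + 3)*(c + 4)*(c - 4)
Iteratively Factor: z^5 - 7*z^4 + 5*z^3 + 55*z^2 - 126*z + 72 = (z - 2)*(z^4 - 5*z^3 - 5*z^2 + 45*z - 36) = (z - 2)*(z + 3)*(z^3 - 8*z^2 + 19*z - 12) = (z - 4)*(z - 2)*(z + 3)*(z^2 - 4*z + 3) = (z - 4)*(z - 3)*(z - 2)*(z + 3)*(z - 1)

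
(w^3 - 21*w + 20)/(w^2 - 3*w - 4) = (w^2 + 4*w - 5)/(w + 1)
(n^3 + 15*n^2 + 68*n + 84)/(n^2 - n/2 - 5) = 2*(n^2 + 13*n + 42)/(2*n - 5)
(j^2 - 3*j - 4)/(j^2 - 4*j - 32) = (-j^2 + 3*j + 4)/(-j^2 + 4*j + 32)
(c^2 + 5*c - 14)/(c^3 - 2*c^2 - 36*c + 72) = (c + 7)/(c^2 - 36)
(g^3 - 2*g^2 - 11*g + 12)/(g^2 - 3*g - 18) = (g^2 - 5*g + 4)/(g - 6)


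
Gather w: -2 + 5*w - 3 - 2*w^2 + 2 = -2*w^2 + 5*w - 3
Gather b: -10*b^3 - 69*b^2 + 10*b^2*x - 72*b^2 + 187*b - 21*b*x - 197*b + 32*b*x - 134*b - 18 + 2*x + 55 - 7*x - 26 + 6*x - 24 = -10*b^3 + b^2*(10*x - 141) + b*(11*x - 144) + x - 13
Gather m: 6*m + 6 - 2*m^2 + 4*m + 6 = -2*m^2 + 10*m + 12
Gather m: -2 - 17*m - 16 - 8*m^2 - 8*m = -8*m^2 - 25*m - 18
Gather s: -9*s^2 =-9*s^2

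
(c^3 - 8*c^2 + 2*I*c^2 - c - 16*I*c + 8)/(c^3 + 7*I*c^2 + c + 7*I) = (c^2 + c*(-8 + I) - 8*I)/(c^2 + 6*I*c + 7)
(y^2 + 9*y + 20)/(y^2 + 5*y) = (y + 4)/y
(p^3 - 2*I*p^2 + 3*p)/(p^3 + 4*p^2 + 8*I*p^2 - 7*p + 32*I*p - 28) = p*(p - 3*I)/(p^2 + p*(4 + 7*I) + 28*I)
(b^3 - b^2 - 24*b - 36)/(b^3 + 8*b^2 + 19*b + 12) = (b^2 - 4*b - 12)/(b^2 + 5*b + 4)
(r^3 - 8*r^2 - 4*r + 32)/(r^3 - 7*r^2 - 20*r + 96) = (r^2 - 4)/(r^2 + r - 12)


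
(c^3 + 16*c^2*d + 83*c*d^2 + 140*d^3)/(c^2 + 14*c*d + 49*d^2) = (c^2 + 9*c*d + 20*d^2)/(c + 7*d)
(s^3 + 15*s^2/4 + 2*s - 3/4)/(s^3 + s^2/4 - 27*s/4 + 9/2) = (4*s^2 + 3*s - 1)/(4*s^2 - 11*s + 6)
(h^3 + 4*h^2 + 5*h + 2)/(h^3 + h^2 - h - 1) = (h + 2)/(h - 1)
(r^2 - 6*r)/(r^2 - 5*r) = (r - 6)/(r - 5)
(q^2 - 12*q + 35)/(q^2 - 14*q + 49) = (q - 5)/(q - 7)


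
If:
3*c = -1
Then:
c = -1/3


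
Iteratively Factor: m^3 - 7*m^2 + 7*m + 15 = (m - 3)*(m^2 - 4*m - 5) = (m - 3)*(m + 1)*(m - 5)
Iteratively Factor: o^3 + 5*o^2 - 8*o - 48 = (o - 3)*(o^2 + 8*o + 16) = (o - 3)*(o + 4)*(o + 4)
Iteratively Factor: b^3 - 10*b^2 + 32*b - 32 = (b - 4)*(b^2 - 6*b + 8) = (b - 4)*(b - 2)*(b - 4)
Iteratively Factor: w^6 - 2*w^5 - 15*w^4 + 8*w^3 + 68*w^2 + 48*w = (w - 4)*(w^5 + 2*w^4 - 7*w^3 - 20*w^2 - 12*w) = (w - 4)*(w + 2)*(w^4 - 7*w^2 - 6*w) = (w - 4)*(w - 3)*(w + 2)*(w^3 + 3*w^2 + 2*w) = (w - 4)*(w - 3)*(w + 2)^2*(w^2 + w) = w*(w - 4)*(w - 3)*(w + 2)^2*(w + 1)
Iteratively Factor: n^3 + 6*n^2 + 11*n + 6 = (n + 2)*(n^2 + 4*n + 3) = (n + 1)*(n + 2)*(n + 3)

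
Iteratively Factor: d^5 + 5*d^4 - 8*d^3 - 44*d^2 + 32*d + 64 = (d - 2)*(d^4 + 7*d^3 + 6*d^2 - 32*d - 32) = (d - 2)*(d + 4)*(d^3 + 3*d^2 - 6*d - 8) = (d - 2)^2*(d + 4)*(d^2 + 5*d + 4) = (d - 2)^2*(d + 1)*(d + 4)*(d + 4)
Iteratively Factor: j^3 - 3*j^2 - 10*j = (j + 2)*(j^2 - 5*j) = j*(j + 2)*(j - 5)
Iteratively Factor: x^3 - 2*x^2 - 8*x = (x)*(x^2 - 2*x - 8) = x*(x - 4)*(x + 2)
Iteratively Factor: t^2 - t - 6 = (t - 3)*(t + 2)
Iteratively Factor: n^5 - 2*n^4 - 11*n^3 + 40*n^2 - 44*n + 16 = (n - 2)*(n^4 - 11*n^2 + 18*n - 8) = (n - 2)*(n - 1)*(n^3 + n^2 - 10*n + 8) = (n - 2)*(n - 1)^2*(n^2 + 2*n - 8) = (n - 2)*(n - 1)^2*(n + 4)*(n - 2)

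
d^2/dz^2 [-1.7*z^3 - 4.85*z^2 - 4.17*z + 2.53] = -10.2*z - 9.7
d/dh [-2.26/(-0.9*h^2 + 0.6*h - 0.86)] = (1.356 - 4.068*h)/(0.9*h^2 - 0.6*h + 0.86)^2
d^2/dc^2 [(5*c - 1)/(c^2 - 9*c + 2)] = 2*((46 - 15*c)*(c^2 - 9*c + 2) + (2*c - 9)^2*(5*c - 1))/(c^2 - 9*c + 2)^3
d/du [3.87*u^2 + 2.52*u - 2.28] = 7.74*u + 2.52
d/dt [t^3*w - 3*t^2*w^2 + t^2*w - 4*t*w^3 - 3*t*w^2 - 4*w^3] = w*(3*t^2 - 6*t*w + 2*t - 4*w^2 - 3*w)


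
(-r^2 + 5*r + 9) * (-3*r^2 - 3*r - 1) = 3*r^4 - 12*r^3 - 41*r^2 - 32*r - 9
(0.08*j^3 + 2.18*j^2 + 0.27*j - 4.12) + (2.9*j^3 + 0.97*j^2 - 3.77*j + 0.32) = 2.98*j^3 + 3.15*j^2 - 3.5*j - 3.8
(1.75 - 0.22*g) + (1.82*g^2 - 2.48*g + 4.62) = 1.82*g^2 - 2.7*g + 6.37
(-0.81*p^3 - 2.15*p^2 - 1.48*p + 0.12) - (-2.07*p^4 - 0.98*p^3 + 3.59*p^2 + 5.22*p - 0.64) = 2.07*p^4 + 0.17*p^3 - 5.74*p^2 - 6.7*p + 0.76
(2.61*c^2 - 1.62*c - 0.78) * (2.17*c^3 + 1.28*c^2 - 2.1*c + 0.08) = 5.6637*c^5 - 0.1746*c^4 - 9.2472*c^3 + 2.6124*c^2 + 1.5084*c - 0.0624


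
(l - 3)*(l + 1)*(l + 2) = l^3 - 7*l - 6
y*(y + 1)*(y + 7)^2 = y^4 + 15*y^3 + 63*y^2 + 49*y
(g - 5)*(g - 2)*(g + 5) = g^3 - 2*g^2 - 25*g + 50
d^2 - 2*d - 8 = (d - 4)*(d + 2)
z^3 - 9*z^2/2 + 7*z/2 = z*(z - 7/2)*(z - 1)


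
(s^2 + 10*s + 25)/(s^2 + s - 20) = (s + 5)/(s - 4)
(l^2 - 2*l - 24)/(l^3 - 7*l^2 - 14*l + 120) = 1/(l - 5)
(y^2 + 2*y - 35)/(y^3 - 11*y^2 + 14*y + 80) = (y + 7)/(y^2 - 6*y - 16)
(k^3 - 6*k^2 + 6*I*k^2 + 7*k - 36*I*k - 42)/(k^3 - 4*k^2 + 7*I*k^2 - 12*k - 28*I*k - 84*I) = (k - I)/(k + 2)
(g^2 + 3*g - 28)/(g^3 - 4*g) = (g^2 + 3*g - 28)/(g*(g^2 - 4))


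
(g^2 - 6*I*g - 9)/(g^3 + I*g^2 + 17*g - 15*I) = (g - 3*I)/(g^2 + 4*I*g + 5)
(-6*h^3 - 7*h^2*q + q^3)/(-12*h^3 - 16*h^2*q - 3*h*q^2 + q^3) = (-3*h + q)/(-6*h + q)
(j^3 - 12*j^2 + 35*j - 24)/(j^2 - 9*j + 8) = j - 3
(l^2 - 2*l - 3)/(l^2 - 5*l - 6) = (l - 3)/(l - 6)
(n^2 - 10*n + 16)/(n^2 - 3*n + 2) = (n - 8)/(n - 1)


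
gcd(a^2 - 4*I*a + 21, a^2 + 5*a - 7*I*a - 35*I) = a - 7*I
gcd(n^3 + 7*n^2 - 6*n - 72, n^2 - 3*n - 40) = 1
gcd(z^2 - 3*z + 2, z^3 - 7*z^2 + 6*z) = z - 1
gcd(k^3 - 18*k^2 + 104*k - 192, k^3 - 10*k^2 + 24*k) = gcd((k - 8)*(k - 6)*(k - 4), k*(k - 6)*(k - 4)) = k^2 - 10*k + 24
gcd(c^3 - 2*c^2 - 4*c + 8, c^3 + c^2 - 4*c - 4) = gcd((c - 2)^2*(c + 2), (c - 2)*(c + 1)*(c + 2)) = c^2 - 4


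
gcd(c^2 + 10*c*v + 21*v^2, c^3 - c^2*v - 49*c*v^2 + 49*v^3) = c + 7*v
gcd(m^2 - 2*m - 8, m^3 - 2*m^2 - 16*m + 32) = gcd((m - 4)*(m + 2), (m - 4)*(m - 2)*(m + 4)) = m - 4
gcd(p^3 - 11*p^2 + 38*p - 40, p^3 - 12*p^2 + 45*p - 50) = p^2 - 7*p + 10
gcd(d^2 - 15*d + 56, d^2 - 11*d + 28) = d - 7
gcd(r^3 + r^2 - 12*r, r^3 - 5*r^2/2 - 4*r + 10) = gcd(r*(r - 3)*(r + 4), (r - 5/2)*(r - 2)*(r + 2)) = 1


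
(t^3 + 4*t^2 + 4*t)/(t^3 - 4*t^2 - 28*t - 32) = t/(t - 8)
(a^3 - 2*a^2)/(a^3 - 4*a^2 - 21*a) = a*(2 - a)/(-a^2 + 4*a + 21)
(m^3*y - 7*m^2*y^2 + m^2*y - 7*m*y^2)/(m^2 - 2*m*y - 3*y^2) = m*y*(-m^2 + 7*m*y - m + 7*y)/(-m^2 + 2*m*y + 3*y^2)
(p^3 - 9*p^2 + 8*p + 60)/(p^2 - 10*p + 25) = (p^2 - 4*p - 12)/(p - 5)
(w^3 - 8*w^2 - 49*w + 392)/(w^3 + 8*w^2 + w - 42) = (w^2 - 15*w + 56)/(w^2 + w - 6)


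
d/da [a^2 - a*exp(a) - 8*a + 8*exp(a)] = -a*exp(a) + 2*a + 7*exp(a) - 8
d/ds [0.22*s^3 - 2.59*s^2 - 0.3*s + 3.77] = 0.66*s^2 - 5.18*s - 0.3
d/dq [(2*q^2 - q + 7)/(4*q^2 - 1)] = (4*q^2 - 60*q + 1)/(16*q^4 - 8*q^2 + 1)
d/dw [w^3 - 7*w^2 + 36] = w*(3*w - 14)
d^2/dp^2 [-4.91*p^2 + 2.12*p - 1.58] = -9.82000000000000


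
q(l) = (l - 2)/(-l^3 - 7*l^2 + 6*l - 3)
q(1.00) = 0.20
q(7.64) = -0.01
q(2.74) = -0.01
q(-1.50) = 0.14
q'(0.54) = -1.44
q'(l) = (l - 2)*(3*l^2 + 14*l - 6)/(-l^3 - 7*l^2 + 6*l - 3)^2 + 1/(-l^3 - 7*l^2 + 6*l - 3) = (-l^3 - 7*l^2 + 6*l + (l - 2)*(3*l^2 + 14*l - 6) - 3)/(l^3 + 7*l^2 - 6*l + 3)^2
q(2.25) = -0.01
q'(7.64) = 0.00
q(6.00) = -0.00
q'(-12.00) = -0.00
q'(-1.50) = 0.08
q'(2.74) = -0.01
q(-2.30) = 0.10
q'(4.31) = 0.00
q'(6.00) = 0.00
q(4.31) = -0.01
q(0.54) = 0.75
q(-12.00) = -0.02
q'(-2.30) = 0.03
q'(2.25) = -0.02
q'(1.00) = -0.64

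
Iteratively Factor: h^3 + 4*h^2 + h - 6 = (h - 1)*(h^2 + 5*h + 6) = (h - 1)*(h + 3)*(h + 2)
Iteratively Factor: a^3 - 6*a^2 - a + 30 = (a - 5)*(a^2 - a - 6) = (a - 5)*(a - 3)*(a + 2)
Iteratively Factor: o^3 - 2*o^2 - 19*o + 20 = (o - 5)*(o^2 + 3*o - 4) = (o - 5)*(o + 4)*(o - 1)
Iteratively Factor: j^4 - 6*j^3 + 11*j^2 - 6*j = (j - 3)*(j^3 - 3*j^2 + 2*j) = (j - 3)*(j - 2)*(j^2 - j) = j*(j - 3)*(j - 2)*(j - 1)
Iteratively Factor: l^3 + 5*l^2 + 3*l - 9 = (l + 3)*(l^2 + 2*l - 3) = (l - 1)*(l + 3)*(l + 3)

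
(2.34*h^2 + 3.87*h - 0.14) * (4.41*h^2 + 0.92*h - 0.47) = 10.3194*h^4 + 19.2195*h^3 + 1.8432*h^2 - 1.9477*h + 0.0658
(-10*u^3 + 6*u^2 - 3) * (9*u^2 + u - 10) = -90*u^5 + 44*u^4 + 106*u^3 - 87*u^2 - 3*u + 30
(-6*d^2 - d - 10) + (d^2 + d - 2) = -5*d^2 - 12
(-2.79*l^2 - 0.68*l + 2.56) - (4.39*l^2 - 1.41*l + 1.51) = -7.18*l^2 + 0.73*l + 1.05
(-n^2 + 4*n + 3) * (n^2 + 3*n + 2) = -n^4 + n^3 + 13*n^2 + 17*n + 6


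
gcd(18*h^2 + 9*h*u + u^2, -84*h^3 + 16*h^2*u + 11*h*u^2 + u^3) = 6*h + u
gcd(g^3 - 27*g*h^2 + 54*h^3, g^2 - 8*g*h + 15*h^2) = g - 3*h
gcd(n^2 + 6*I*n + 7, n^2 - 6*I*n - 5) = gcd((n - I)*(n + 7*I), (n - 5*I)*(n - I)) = n - I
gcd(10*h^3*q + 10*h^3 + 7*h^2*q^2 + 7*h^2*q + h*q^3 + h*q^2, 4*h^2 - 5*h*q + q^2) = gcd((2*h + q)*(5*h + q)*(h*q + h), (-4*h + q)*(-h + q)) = 1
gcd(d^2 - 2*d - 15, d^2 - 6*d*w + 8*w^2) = 1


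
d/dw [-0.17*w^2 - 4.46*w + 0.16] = -0.34*w - 4.46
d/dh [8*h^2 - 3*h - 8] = 16*h - 3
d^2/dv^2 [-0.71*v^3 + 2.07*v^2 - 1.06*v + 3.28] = 4.14 - 4.26*v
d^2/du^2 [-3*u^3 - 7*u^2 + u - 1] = -18*u - 14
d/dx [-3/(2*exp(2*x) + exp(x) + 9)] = (12*exp(x) + 3)*exp(x)/(2*exp(2*x) + exp(x) + 9)^2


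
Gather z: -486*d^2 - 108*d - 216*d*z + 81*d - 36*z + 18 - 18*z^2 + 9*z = -486*d^2 - 27*d - 18*z^2 + z*(-216*d - 27) + 18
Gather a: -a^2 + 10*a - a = -a^2 + 9*a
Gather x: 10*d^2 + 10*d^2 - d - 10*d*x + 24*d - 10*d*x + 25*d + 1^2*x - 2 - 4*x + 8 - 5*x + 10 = 20*d^2 + 48*d + x*(-20*d - 8) + 16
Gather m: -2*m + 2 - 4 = -2*m - 2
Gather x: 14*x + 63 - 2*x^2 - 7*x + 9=-2*x^2 + 7*x + 72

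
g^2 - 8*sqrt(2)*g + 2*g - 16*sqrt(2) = (g + 2)*(g - 8*sqrt(2))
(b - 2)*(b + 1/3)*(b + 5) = b^3 + 10*b^2/3 - 9*b - 10/3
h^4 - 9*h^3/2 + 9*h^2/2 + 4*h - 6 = (h - 2)^2*(h - 3/2)*(h + 1)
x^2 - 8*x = x*(x - 8)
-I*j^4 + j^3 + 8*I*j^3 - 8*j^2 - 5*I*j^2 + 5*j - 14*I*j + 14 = (j - 7)*(j - 2)*(j + I)*(-I*j - I)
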